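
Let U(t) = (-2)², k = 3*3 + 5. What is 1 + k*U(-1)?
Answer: 57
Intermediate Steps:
k = 14 (k = 9 + 5 = 14)
U(t) = 4
1 + k*U(-1) = 1 + 14*4 = 1 + 56 = 57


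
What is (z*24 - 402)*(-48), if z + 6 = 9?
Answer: 15840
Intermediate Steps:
z = 3 (z = -6 + 9 = 3)
(z*24 - 402)*(-48) = (3*24 - 402)*(-48) = (72 - 402)*(-48) = -330*(-48) = 15840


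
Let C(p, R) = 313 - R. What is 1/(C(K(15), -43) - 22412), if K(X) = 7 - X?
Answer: -1/22056 ≈ -4.5339e-5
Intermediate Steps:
1/(C(K(15), -43) - 22412) = 1/((313 - 1*(-43)) - 22412) = 1/((313 + 43) - 22412) = 1/(356 - 22412) = 1/(-22056) = -1/22056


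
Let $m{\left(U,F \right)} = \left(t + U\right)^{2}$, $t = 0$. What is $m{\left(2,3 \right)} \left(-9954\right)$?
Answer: $-39816$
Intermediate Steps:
$m{\left(U,F \right)} = U^{2}$ ($m{\left(U,F \right)} = \left(0 + U\right)^{2} = U^{2}$)
$m{\left(2,3 \right)} \left(-9954\right) = 2^{2} \left(-9954\right) = 4 \left(-9954\right) = -39816$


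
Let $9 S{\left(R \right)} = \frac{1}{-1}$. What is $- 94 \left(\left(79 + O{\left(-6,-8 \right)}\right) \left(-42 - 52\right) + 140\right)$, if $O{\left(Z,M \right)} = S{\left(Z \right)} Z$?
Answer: $\frac{2072324}{3} \approx 6.9078 \cdot 10^{5}$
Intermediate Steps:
$S{\left(R \right)} = - \frac{1}{9}$ ($S{\left(R \right)} = \frac{1}{9 \left(-1\right)} = \frac{1}{9} \left(-1\right) = - \frac{1}{9}$)
$O{\left(Z,M \right)} = - \frac{Z}{9}$
$- 94 \left(\left(79 + O{\left(-6,-8 \right)}\right) \left(-42 - 52\right) + 140\right) = - 94 \left(\left(79 - - \frac{2}{3}\right) \left(-42 - 52\right) + 140\right) = - 94 \left(\left(79 + \frac{2}{3}\right) \left(-94\right) + 140\right) = - 94 \left(\frac{239}{3} \left(-94\right) + 140\right) = - 94 \left(- \frac{22466}{3} + 140\right) = \left(-94\right) \left(- \frac{22046}{3}\right) = \frac{2072324}{3}$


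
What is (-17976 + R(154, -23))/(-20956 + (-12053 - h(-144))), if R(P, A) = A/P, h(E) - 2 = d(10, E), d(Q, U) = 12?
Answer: 2768327/5085542 ≈ 0.54435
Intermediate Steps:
h(E) = 14 (h(E) = 2 + 12 = 14)
(-17976 + R(154, -23))/(-20956 + (-12053 - h(-144))) = (-17976 - 23/154)/(-20956 + (-12053 - 1*14)) = (-17976 - 23*1/154)/(-20956 + (-12053 - 14)) = (-17976 - 23/154)/(-20956 - 12067) = -2768327/154/(-33023) = -2768327/154*(-1/33023) = 2768327/5085542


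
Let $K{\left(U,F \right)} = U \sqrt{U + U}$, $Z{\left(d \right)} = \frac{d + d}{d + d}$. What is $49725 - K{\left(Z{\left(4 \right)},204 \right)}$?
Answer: $49725 - \sqrt{2} \approx 49724.0$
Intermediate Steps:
$Z{\left(d \right)} = 1$ ($Z{\left(d \right)} = \frac{2 d}{2 d} = 2 d \frac{1}{2 d} = 1$)
$K{\left(U,F \right)} = \sqrt{2} U^{\frac{3}{2}}$ ($K{\left(U,F \right)} = U \sqrt{2 U} = U \sqrt{2} \sqrt{U} = \sqrt{2} U^{\frac{3}{2}}$)
$49725 - K{\left(Z{\left(4 \right)},204 \right)} = 49725 - \sqrt{2} \cdot 1^{\frac{3}{2}} = 49725 - \sqrt{2} \cdot 1 = 49725 - \sqrt{2}$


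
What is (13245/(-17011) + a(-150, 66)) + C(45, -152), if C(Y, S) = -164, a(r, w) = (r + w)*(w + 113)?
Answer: -258580445/17011 ≈ -15201.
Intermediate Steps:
a(r, w) = (113 + w)*(r + w) (a(r, w) = (r + w)*(113 + w) = (113 + w)*(r + w))
(13245/(-17011) + a(-150, 66)) + C(45, -152) = (13245/(-17011) + (66² + 113*(-150) + 113*66 - 150*66)) - 164 = (13245*(-1/17011) + (4356 - 16950 + 7458 - 9900)) - 164 = (-13245/17011 - 15036) - 164 = -255790641/17011 - 164 = -258580445/17011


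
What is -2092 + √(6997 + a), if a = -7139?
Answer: -2092 + I*√142 ≈ -2092.0 + 11.916*I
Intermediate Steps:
-2092 + √(6997 + a) = -2092 + √(6997 - 7139) = -2092 + √(-142) = -2092 + I*√142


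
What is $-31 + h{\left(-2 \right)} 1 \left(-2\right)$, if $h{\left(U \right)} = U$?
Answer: $-27$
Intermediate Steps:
$-31 + h{\left(-2 \right)} 1 \left(-2\right) = -31 - 2 \cdot 1 \left(-2\right) = -31 - -4 = -31 + 4 = -27$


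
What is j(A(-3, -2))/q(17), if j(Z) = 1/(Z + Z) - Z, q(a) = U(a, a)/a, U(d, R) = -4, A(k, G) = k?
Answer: -289/24 ≈ -12.042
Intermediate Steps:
q(a) = -4/a
j(Z) = 1/(2*Z) - Z
j(A(-3, -2))/q(17) = ((½)/(-3) - 1*(-3))/((-4/17)) = ((½)*(-⅓) + 3)/((-4*1/17)) = (-⅙ + 3)/(-4/17) = (17/6)*(-17/4) = -289/24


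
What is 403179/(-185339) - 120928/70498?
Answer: -3631141981/933287773 ≈ -3.8907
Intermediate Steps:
403179/(-185339) - 120928/70498 = 403179*(-1/185339) - 120928*1/70498 = -57597/26477 - 60464/35249 = -3631141981/933287773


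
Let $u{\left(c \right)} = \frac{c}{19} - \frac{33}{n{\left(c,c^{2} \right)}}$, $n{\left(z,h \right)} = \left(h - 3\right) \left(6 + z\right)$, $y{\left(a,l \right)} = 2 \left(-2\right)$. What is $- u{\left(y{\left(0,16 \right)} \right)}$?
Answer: $\frac{731}{494} \approx 1.4798$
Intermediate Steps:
$y{\left(a,l \right)} = -4$
$n{\left(z,h \right)} = \left(-3 + h\right) \left(6 + z\right)$
$u{\left(c \right)} = - \frac{33}{-18 + c^{3} - 3 c + 6 c^{2}} + \frac{c}{19}$ ($u{\left(c \right)} = \frac{c}{19} - \frac{33}{-18 - 3 c + 6 c^{2} + c^{2} c} = c \frac{1}{19} - \frac{33}{-18 - 3 c + 6 c^{2} + c^{3}} = \frac{c}{19} - \frac{33}{-18 + c^{3} - 3 c + 6 c^{2}} = - \frac{33}{-18 + c^{3} - 3 c + 6 c^{2}} + \frac{c}{19}$)
$- u{\left(y{\left(0,16 \right)} \right)} = - \frac{-627 - 4 \left(-18 + \left(-4\right)^{3} - -12 + 6 \left(-4\right)^{2}\right)}{19 \left(-18 + \left(-4\right)^{3} - -12 + 6 \left(-4\right)^{2}\right)} = - \frac{-627 - 4 \left(-18 - 64 + 12 + 6 \cdot 16\right)}{19 \left(-18 - 64 + 12 + 6 \cdot 16\right)} = - \frac{-627 - 4 \left(-18 - 64 + 12 + 96\right)}{19 \left(-18 - 64 + 12 + 96\right)} = - \frac{-627 - 104}{19 \cdot 26} = - \frac{-731}{19 \cdot 26} = \left(-1\right) \left(- \frac{731}{494}\right) = \frac{731}{494}$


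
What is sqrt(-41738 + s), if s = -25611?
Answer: I*sqrt(67349) ≈ 259.52*I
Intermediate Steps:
sqrt(-41738 + s) = sqrt(-41738 - 25611) = sqrt(-67349) = I*sqrt(67349)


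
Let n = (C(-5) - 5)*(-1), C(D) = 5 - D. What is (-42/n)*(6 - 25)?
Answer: -798/5 ≈ -159.60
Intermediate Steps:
n = -5 (n = ((5 - 1*(-5)) - 5)*(-1) = ((5 + 5) - 5)*(-1) = (10 - 5)*(-1) = 5*(-1) = -5)
(-42/n)*(6 - 25) = (-42/(-5))*(6 - 25) = -42*(-1/5)*(-19) = (42/5)*(-19) = -798/5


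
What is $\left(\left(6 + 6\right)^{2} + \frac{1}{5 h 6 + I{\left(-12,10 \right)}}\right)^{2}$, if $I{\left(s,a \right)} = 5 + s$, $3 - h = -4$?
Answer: $\frac{854568289}{41209} \approx 20737.0$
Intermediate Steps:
$h = 7$ ($h = 3 - -4 = 3 + 4 = 7$)
$\left(\left(6 + 6\right)^{2} + \frac{1}{5 h 6 + I{\left(-12,10 \right)}}\right)^{2} = \left(\left(6 + 6\right)^{2} + \frac{1}{5 \cdot 7 \cdot 6 + \left(5 - 12\right)}\right)^{2} = \left(12^{2} + \frac{1}{35 \cdot 6 - 7}\right)^{2} = \left(144 + \frac{1}{210 - 7}\right)^{2} = \left(144 + \frac{1}{203}\right)^{2} = \left(\frac{29233}{203}\right)^{2} = \frac{854568289}{41209}$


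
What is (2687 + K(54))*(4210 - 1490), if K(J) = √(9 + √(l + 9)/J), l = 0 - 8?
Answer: 7308640 + 1360*√2922/9 ≈ 7.3168e+6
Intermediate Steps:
l = -8
K(J) = √(9 + 1/J) (K(J) = √(9 + √(-8 + 9)/J) = √(9 + √1/J) = √(9 + 1/J))
(2687 + K(54))*(4210 - 1490) = (2687 + √(9 + 1/54))*(4210 - 1490) = (2687 + √(9 + 1/54))*2720 = (2687 + √(487/54))*2720 = (2687 + √2922/18)*2720 = 7308640 + 1360*√2922/9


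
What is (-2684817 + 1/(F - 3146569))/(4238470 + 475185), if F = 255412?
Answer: -1552445492654/2725583329767 ≈ -0.56958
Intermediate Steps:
(-2684817 + 1/(F - 3146569))/(4238470 + 475185) = (-2684817 + 1/(255412 - 3146569))/(4238470 + 475185) = (-2684817 + 1/(-2891157))/4713655 = (-2684817 - 1/2891157)*(1/4713655) = -7762227463270/2891157*1/4713655 = -1552445492654/2725583329767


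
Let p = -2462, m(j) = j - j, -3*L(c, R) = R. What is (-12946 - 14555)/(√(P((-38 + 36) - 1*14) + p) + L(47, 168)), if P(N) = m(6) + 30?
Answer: 64169/232 + 9167*I*√38/232 ≈ 276.59 + 243.57*I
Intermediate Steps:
L(c, R) = -R/3
m(j) = 0
P(N) = 30 (P(N) = 0 + 30 = 30)
(-12946 - 14555)/(√(P((-38 + 36) - 1*14) + p) + L(47, 168)) = (-12946 - 14555)/(√(30 - 2462) - ⅓*168) = -27501/(√(-2432) - 56) = -27501/(8*I*√38 - 56) = -27501/(-56 + 8*I*√38)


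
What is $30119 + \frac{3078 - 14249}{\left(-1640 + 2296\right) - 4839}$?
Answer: $\frac{125998948}{4183} \approx 30122.0$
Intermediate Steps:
$30119 + \frac{3078 - 14249}{\left(-1640 + 2296\right) - 4839} = 30119 - \frac{11171}{656 - 4839} = 30119 - \frac{11171}{-4183} = 30119 - - \frac{11171}{4183} = 30119 + \frac{11171}{4183} = \frac{125998948}{4183}$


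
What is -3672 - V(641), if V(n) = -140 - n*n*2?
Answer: 818230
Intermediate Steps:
V(n) = -140 - 2*n² (V(n) = -140 - n²*2 = -140 - 2*n²)
-3672 - V(641) = -3672 - (-140 - 2*641²) = -3672 - (-140 - 2*410881) = -3672 - (-140 - 821762) = -3672 - 1*(-821902) = -3672 + 821902 = 818230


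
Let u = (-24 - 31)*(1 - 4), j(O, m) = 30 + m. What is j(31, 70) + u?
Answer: 265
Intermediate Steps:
u = 165 (u = -55*(-3) = 165)
j(31, 70) + u = (30 + 70) + 165 = 100 + 165 = 265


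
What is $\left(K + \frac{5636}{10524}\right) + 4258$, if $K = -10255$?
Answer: $- \frac{15776698}{2631} \approx -5996.5$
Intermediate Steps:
$\left(K + \frac{5636}{10524}\right) + 4258 = \left(-10255 + \frac{5636}{10524}\right) + 4258 = \left(-10255 + 5636 \cdot \frac{1}{10524}\right) + 4258 = \left(-10255 + \frac{1409}{2631}\right) + 4258 = - \frac{26979496}{2631} + 4258 = - \frac{15776698}{2631}$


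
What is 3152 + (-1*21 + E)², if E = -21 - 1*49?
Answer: 11433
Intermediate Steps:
E = -70 (E = -21 - 49 = -70)
3152 + (-1*21 + E)² = 3152 + (-1*21 - 70)² = 3152 + (-21 - 70)² = 3152 + (-91)² = 3152 + 8281 = 11433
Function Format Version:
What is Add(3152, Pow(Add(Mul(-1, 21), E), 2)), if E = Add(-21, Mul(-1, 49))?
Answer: 11433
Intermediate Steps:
E = -70 (E = Add(-21, -49) = -70)
Add(3152, Pow(Add(Mul(-1, 21), E), 2)) = Add(3152, Pow(Add(Mul(-1, 21), -70), 2)) = Add(3152, Pow(Add(-21, -70), 2)) = Add(3152, Pow(-91, 2)) = Add(3152, 8281) = 11433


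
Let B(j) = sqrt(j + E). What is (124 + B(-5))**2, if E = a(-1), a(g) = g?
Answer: (124 + I*sqrt(6))**2 ≈ 15370.0 + 607.47*I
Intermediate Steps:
E = -1
B(j) = sqrt(-1 + j) (B(j) = sqrt(j - 1) = sqrt(-1 + j))
(124 + B(-5))**2 = (124 + sqrt(-1 - 5))**2 = (124 + sqrt(-6))**2 = (124 + I*sqrt(6))**2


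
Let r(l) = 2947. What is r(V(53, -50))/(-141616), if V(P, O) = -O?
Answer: -2947/141616 ≈ -0.020810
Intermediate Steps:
r(V(53, -50))/(-141616) = 2947/(-141616) = 2947*(-1/141616) = -2947/141616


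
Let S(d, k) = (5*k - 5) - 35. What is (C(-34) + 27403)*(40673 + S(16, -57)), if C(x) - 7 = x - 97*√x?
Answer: 1104566848 - 3913756*I*√34 ≈ 1.1046e+9 - 2.2821e+7*I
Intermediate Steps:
C(x) = 7 + x - 97*√x (C(x) = 7 + (x - 97*√x) = 7 + x - 97*√x)
S(d, k) = -40 + 5*k (S(d, k) = (-5 + 5*k) - 35 = -40 + 5*k)
(C(-34) + 27403)*(40673 + S(16, -57)) = ((7 - 34 - 97*I*√34) + 27403)*(40673 + (-40 + 5*(-57))) = ((7 - 34 - 97*I*√34) + 27403)*(40673 + (-40 - 285)) = ((7 - 34 - 97*I*√34) + 27403)*(40673 - 325) = ((-27 - 97*I*√34) + 27403)*40348 = (27376 - 97*I*√34)*40348 = 1104566848 - 3913756*I*√34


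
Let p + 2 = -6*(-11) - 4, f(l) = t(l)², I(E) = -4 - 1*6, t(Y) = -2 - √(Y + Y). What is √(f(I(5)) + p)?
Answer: 2*√(11 + 2*I*√5) ≈ 6.7638 + 1.3224*I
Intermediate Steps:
t(Y) = -2 - √2*√Y (t(Y) = -2 - √(2*Y) = -2 - √2*√Y)
I(E) = -10 (I(E) = -4 - 6 = -10)
f(l) = (-2 - √2*√l)²
p = 60 (p = -2 + (-6*(-11) - 4) = -2 + (66 - 4) = -2 + 62 = 60)
√(f(I(5)) + p) = √((2 + √2*√(-10))² + 60) = √((2 + √2*(I*√10))² + 60) = √((2 + 2*I*√5)² + 60) = √(60 + (2 + 2*I*√5)²)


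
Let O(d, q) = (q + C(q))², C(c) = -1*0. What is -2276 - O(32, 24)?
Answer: -2852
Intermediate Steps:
C(c) = 0
O(d, q) = q² (O(d, q) = (q + 0)² = q²)
-2276 - O(32, 24) = -2276 - 1*24² = -2276 - 1*576 = -2276 - 576 = -2852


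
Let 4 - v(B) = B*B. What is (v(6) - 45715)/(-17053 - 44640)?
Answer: 2691/3629 ≈ 0.74153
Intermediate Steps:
v(B) = 4 - B² (v(B) = 4 - B*B = 4 - B²)
(v(6) - 45715)/(-17053 - 44640) = ((4 - 1*6²) - 45715)/(-17053 - 44640) = ((4 - 1*36) - 45715)/(-61693) = ((4 - 36) - 45715)*(-1/61693) = (-32 - 45715)*(-1/61693) = -45747*(-1/61693) = 2691/3629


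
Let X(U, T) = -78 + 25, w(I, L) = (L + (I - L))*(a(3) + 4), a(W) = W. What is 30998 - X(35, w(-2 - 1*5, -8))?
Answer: 31051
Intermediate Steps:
w(I, L) = 7*I (w(I, L) = (L + (I - L))*(3 + 4) = I*7 = 7*I)
X(U, T) = -53
30998 - X(35, w(-2 - 1*5, -8)) = 30998 - 1*(-53) = 30998 + 53 = 31051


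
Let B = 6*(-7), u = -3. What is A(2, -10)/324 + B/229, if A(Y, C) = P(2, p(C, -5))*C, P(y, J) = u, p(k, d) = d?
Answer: -1123/12366 ≈ -0.090814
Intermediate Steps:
B = -42
P(y, J) = -3
A(Y, C) = -3*C
A(2, -10)/324 + B/229 = -3*(-10)/324 - 42/229 = 30*(1/324) - 42*1/229 = 5/54 - 42/229 = -1123/12366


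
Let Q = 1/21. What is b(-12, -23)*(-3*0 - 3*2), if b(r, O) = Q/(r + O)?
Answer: 2/245 ≈ 0.0081633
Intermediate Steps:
Q = 1/21 ≈ 0.047619
b(r, O) = 1/(21*(O + r)) (b(r, O) = 1/(21*(r + O)) = 1/(21*(O + r)))
b(-12, -23)*(-3*0 - 3*2) = (1/(21*(-23 - 12)))*(-3*0 - 3*2) = ((1/21)/(-35))*(0 - 6) = ((1/21)*(-1/35))*(-6) = -1/735*(-6) = 2/245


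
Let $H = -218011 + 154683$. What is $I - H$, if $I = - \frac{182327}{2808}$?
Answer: $\frac{177642697}{2808} \approx 63263.0$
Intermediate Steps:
$I = - \frac{182327}{2808}$ ($I = \left(-182327\right) \frac{1}{2808} = - \frac{182327}{2808} \approx -64.931$)
$H = -63328$
$I - H = - \frac{182327}{2808} - -63328 = - \frac{182327}{2808} + 63328 = \frac{177642697}{2808}$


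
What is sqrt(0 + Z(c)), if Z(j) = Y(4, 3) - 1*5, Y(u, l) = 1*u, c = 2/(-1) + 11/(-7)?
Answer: I ≈ 1.0*I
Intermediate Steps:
c = -25/7 (c = 2*(-1) + 11*(-1/7) = -2 - 11/7 = -25/7 ≈ -3.5714)
Y(u, l) = u
Z(j) = -1 (Z(j) = 4 - 1*5 = 4 - 5 = -1)
sqrt(0 + Z(c)) = sqrt(0 - 1) = sqrt(-1) = I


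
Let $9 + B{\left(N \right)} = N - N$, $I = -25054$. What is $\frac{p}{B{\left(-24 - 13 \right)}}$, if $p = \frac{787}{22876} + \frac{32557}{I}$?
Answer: $\frac{40280913}{286567652} \approx 0.14056$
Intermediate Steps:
$p = - \frac{362528217}{286567652}$ ($p = \frac{787}{22876} + \frac{32557}{-25054} = 787 \cdot \frac{1}{22876} + 32557 \left(- \frac{1}{25054}\right) = \frac{787}{22876} - \frac{32557}{25054} = - \frac{362528217}{286567652} \approx -1.2651$)
$B{\left(N \right)} = -9$ ($B{\left(N \right)} = -9 + \left(N - N\right) = -9 + 0 = -9$)
$\frac{p}{B{\left(-24 - 13 \right)}} = - \frac{362528217}{286567652 \left(-9\right)} = \left(- \frac{362528217}{286567652}\right) \left(- \frac{1}{9}\right) = \frac{40280913}{286567652}$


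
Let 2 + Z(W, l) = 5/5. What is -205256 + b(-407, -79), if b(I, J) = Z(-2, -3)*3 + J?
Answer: -205338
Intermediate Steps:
Z(W, l) = -1 (Z(W, l) = -2 + 5/5 = -2 + 5*(⅕) = -2 + 1 = -1)
b(I, J) = -3 + J (b(I, J) = -1*3 + J = -3 + J)
-205256 + b(-407, -79) = -205256 + (-3 - 79) = -205256 - 82 = -205338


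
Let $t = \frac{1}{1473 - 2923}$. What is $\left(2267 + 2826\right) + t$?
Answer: $\frac{7384849}{1450} \approx 5093.0$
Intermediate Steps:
$t = - \frac{1}{1450}$ ($t = \frac{1}{-1450} = - \frac{1}{1450} \approx -0.00068966$)
$\left(2267 + 2826\right) + t = \left(2267 + 2826\right) - \frac{1}{1450} = 5093 - \frac{1}{1450} = \frac{7384849}{1450}$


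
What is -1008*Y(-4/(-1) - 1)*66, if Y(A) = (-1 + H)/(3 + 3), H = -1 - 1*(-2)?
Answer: 0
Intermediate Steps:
H = 1 (H = -1 + 2 = 1)
Y(A) = 0 (Y(A) = (-1 + 1)/(3 + 3) = 0/6 = 0*(⅙) = 0)
-1008*Y(-4/(-1) - 1)*66 = -0*66 = -1008*0 = 0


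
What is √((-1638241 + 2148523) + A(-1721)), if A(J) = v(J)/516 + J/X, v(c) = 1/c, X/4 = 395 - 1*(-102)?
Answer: √24849831159688625114934/220676946 ≈ 714.34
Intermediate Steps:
X = 1988 (X = 4*(395 - 1*(-102)) = 4*(395 + 102) = 4*497 = 1988)
A(J) = 1/(516*J) + J/1988 (A(J) = 1/(J*516) + J/1988 = (1/516)/J + J*(1/1988) = 1/(516*J) + J/1988)
√((-1638241 + 2148523) + A(-1721)) = √((-1638241 + 2148523) + ((1/516)/(-1721) + (1/1988)*(-1721))) = √(510282 + ((1/516)*(-1/1721) - 1721/1988)) = √(510282 + (-1/888036 - 1721/1988)) = √(510282 - 191038993/220676946) = √(112607282319779/220676946) = √24849831159688625114934/220676946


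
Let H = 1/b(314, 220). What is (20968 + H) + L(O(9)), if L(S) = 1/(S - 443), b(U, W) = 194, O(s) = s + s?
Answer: 1728811831/82450 ≈ 20968.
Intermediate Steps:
O(s) = 2*s
L(S) = 1/(-443 + S)
H = 1/194 ≈ 0.0051546
(20968 + H) + L(O(9)) = (20968 + 1/194) + 1/(-443 + 2*9) = 4067793/194 + 1/(-443 + 18) = 4067793/194 + 1/(-425) = 4067793/194 - 1/425 = 1728811831/82450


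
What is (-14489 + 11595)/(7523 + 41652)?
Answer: -2894/49175 ≈ -0.058851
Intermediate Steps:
(-14489 + 11595)/(7523 + 41652) = -2894/49175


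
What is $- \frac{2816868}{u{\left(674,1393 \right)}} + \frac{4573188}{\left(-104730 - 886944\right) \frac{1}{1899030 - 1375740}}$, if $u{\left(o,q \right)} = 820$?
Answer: $- \frac{27293587840881}{11294065} \approx -2.4166 \cdot 10^{6}$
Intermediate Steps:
$- \frac{2816868}{u{\left(674,1393 \right)}} + \frac{4573188}{\left(-104730 - 886944\right) \frac{1}{1899030 - 1375740}} = - \frac{2816868}{820} + \frac{4573188}{\left(-104730 - 886944\right) \frac{1}{1899030 - 1375740}} = \left(-2816868\right) \frac{1}{820} + \frac{4573188}{\left(-991674\right) \frac{1}{523290}} = - \frac{704217}{205} + \frac{4573188}{\left(-991674\right) \frac{1}{523290}} = - \frac{704217}{205} + \frac{4573188}{- \frac{165279}{87215}} = - \frac{704217}{205} + 4573188 \left(- \frac{87215}{165279}\right) = - \frac{704217}{205} - \frac{132950197140}{55093} = - \frac{27293587840881}{11294065}$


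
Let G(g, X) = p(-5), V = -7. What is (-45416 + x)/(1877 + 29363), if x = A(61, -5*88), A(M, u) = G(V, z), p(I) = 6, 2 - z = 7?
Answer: -4541/3124 ≈ -1.4536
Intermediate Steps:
z = -5 (z = 2 - 1*7 = 2 - 7 = -5)
G(g, X) = 6
A(M, u) = 6
x = 6
(-45416 + x)/(1877 + 29363) = (-45416 + 6)/(1877 + 29363) = -45410/31240 = -45410*1/31240 = -4541/3124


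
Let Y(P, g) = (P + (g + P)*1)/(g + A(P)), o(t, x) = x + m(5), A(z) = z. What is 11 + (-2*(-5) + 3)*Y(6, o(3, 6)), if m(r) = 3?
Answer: 146/5 ≈ 29.200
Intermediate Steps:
o(t, x) = 3 + x (o(t, x) = x + 3 = 3 + x)
Y(P, g) = (g + 2*P)/(P + g) (Y(P, g) = (P + (g + P)*1)/(g + P) = (P + (P + g)*1)/(P + g) = (P + (P + g))/(P + g) = (g + 2*P)/(P + g))
11 + (-2*(-5) + 3)*Y(6, o(3, 6)) = 11 + (-2*(-5) + 3)*(((3 + 6) + 2*6)/(6 + (3 + 6))) = 11 + (10 + 3)*((9 + 12)/(6 + 9)) = 11 + 13*(21/15) = 11 + 13*((1/15)*21) = 11 + 13*(7/5) = 11 + 91/5 = 146/5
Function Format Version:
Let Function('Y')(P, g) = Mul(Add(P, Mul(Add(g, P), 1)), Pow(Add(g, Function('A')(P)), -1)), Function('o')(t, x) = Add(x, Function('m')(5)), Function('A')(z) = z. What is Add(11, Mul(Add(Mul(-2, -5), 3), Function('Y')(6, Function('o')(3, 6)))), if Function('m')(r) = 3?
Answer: Rational(146, 5) ≈ 29.200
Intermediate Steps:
Function('o')(t, x) = Add(3, x) (Function('o')(t, x) = Add(x, 3) = Add(3, x))
Function('Y')(P, g) = Mul(Pow(Add(P, g), -1), Add(g, Mul(2, P))) (Function('Y')(P, g) = Mul(Add(P, Mul(Add(g, P), 1)), Pow(Add(g, P), -1)) = Mul(Add(P, Mul(Add(P, g), 1)), Pow(Add(P, g), -1)) = Mul(Add(P, Add(P, g)), Pow(Add(P, g), -1)) = Mul(Add(g, Mul(2, P)), Pow(Add(P, g), -1)) = Mul(Pow(Add(P, g), -1), Add(g, Mul(2, P))))
Add(11, Mul(Add(Mul(-2, -5), 3), Function('Y')(6, Function('o')(3, 6)))) = Add(11, Mul(Add(Mul(-2, -5), 3), Mul(Pow(Add(6, Add(3, 6)), -1), Add(Add(3, 6), Mul(2, 6))))) = Add(11, Mul(Add(10, 3), Mul(Pow(Add(6, 9), -1), Add(9, 12)))) = Add(11, Mul(13, Mul(Pow(15, -1), 21))) = Add(11, Mul(13, Mul(Rational(1, 15), 21))) = Add(11, Mul(13, Rational(7, 5))) = Add(11, Rational(91, 5)) = Rational(146, 5)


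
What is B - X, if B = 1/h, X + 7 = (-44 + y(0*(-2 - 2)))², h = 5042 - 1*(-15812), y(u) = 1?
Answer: -38413067/20854 ≈ -1842.0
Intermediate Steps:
h = 20854 (h = 5042 + 15812 = 20854)
X = 1842 (X = -7 + (-44 + 1)² = -7 + (-43)² = -7 + 1849 = 1842)
B = 1/20854 ≈ 4.7952e-5
B - X = 1/20854 - 1*1842 = 1/20854 - 1842 = -38413067/20854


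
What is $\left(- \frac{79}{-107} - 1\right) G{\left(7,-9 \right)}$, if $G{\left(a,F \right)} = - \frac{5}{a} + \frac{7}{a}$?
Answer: $- \frac{8}{107} \approx -0.074766$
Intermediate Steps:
$G{\left(a,F \right)} = \frac{2}{a}$
$\left(- \frac{79}{-107} - 1\right) G{\left(7,-9 \right)} = \left(- \frac{79}{-107} - 1\right) \frac{2}{7} = \left(\left(-79\right) \left(- \frac{1}{107}\right) - 1\right) 2 \cdot \frac{1}{7} = \left(\frac{79}{107} - 1\right) \frac{2}{7} = \left(- \frac{28}{107}\right) \frac{2}{7} = - \frac{8}{107}$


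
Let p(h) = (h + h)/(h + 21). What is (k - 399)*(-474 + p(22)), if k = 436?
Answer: -752506/43 ≈ -17500.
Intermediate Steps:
p(h) = 2*h/(21 + h) (p(h) = (2*h)/(21 + h) = 2*h/(21 + h))
(k - 399)*(-474 + p(22)) = (436 - 399)*(-474 + 2*22/(21 + 22)) = 37*(-474 + 2*22/43) = 37*(-474 + 2*22*(1/43)) = 37*(-474 + 44/43) = 37*(-20338/43) = -752506/43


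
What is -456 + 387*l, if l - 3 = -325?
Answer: -125070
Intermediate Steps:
l = -322 (l = 3 - 325 = -322)
-456 + 387*l = -456 + 387*(-322) = -456 - 124614 = -125070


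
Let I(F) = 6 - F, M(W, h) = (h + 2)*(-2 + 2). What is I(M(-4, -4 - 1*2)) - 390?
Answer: -384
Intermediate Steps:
M(W, h) = 0 (M(W, h) = (2 + h)*0 = 0)
I(M(-4, -4 - 1*2)) - 390 = (6 - 1*0) - 390 = (6 + 0) - 390 = 6 - 390 = -384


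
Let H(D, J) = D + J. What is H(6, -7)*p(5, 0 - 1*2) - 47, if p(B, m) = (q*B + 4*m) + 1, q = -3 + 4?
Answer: -45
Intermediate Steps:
q = 1
p(B, m) = 1 + B + 4*m (p(B, m) = (1*B + 4*m) + 1 = (B + 4*m) + 1 = 1 + B + 4*m)
H(6, -7)*p(5, 0 - 1*2) - 47 = (6 - 7)*(1 + 5 + 4*(0 - 1*2)) - 47 = -(1 + 5 + 4*(0 - 2)) - 47 = -(1 + 5 + 4*(-2)) - 47 = -(1 + 5 - 8) - 47 = -1*(-2) - 47 = 2 - 47 = -45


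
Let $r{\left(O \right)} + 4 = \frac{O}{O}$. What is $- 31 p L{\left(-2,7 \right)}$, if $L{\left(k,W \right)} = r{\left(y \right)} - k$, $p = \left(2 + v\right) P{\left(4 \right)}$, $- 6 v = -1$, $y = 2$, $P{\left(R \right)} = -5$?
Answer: $- \frac{2015}{6} \approx -335.83$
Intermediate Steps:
$v = \frac{1}{6}$ ($v = \left(- \frac{1}{6}\right) \left(-1\right) = \frac{1}{6} \approx 0.16667$)
$r{\left(O \right)} = -3$ ($r{\left(O \right)} = -4 + \frac{O}{O} = -4 + 1 = -3$)
$p = - \frac{65}{6}$ ($p = \left(2 + \frac{1}{6}\right) \left(-5\right) = \frac{13}{6} \left(-5\right) = - \frac{65}{6} \approx -10.833$)
$L{\left(k,W \right)} = -3 - k$
$- 31 p L{\left(-2,7 \right)} = \left(-31\right) \left(- \frac{65}{6}\right) \left(-3 - -2\right) = \frac{2015 \left(-3 + 2\right)}{6} = \frac{2015}{6} \left(-1\right) = - \frac{2015}{6}$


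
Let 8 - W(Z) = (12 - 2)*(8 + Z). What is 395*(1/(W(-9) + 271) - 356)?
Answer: -40638785/289 ≈ -1.4062e+5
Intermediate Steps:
W(Z) = -72 - 10*Z (W(Z) = 8 - (12 - 2)*(8 + Z) = 8 - 10*(8 + Z) = 8 - (80 + 10*Z) = 8 + (-80 - 10*Z) = -72 - 10*Z)
395*(1/(W(-9) + 271) - 356) = 395*(1/((-72 - 10*(-9)) + 271) - 356) = 395*(1/((-72 + 90) + 271) - 356) = 395*(1/(18 + 271) - 356) = 395*(1/289 - 356) = 395*(-102883/289) = -40638785/289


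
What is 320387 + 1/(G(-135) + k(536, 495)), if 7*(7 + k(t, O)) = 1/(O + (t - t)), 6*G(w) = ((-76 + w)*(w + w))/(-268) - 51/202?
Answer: 638110188625807/1991685791 ≈ 3.2039e+5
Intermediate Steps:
G(w) = -17/404 - w*(-76 + w)/804 (G(w) = (((-76 + w)*(w + w))/(-268) - 51/202)/6 = (((-76 + w)*(2*w))*(-1/268) - 51*1/202)/6 = ((2*w*(-76 + w))*(-1/268) - 51/202)/6 = (-w*(-76 + w)/134 - 51/202)/6 = (-51/202 - w*(-76 + w)/134)/6 = -17/404 - w*(-76 + w)/804)
k(t, O) = -7 + 1/(7*O) (k(t, O) = -7 + 1/(7*(O + (t - t))) = -7 + 1/(7*(O + 0)) = -7 + 1/(7*O))
320387 + 1/(G(-135) + k(536, 495)) = 320387 + 1/((-17/404 - 1/804*(-135)² + (19/201)*(-135)) + (-7 + (⅐)/495)) = 320387 + 1/((-17/404 - 1/804*18225 - 855/67) + (-7 + (⅐)*(1/495))) = 320387 + 1/((-17/404 - 6075/268 - 855/67) + (-7 + 1/3465)) = 320387 + 1/(-480067/13534 - 24254/3465) = 320387 + 1/(-1991685791/46895310) = 320387 - 46895310/1991685791 = 638110188625807/1991685791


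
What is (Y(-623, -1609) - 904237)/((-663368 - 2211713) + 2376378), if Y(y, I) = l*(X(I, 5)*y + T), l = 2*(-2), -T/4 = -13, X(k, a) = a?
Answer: 891985/498703 ≈ 1.7886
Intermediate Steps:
T = 52 (T = -4*(-13) = 52)
l = -4
Y(y, I) = -208 - 20*y (Y(y, I) = -4*(5*y + 52) = -4*(52 + 5*y) = -208 - 20*y)
(Y(-623, -1609) - 904237)/((-663368 - 2211713) + 2376378) = ((-208 - 20*(-623)) - 904237)/((-663368 - 2211713) + 2376378) = ((-208 + 12460) - 904237)/(-2875081 + 2376378) = (12252 - 904237)/(-498703) = -891985*(-1/498703) = 891985/498703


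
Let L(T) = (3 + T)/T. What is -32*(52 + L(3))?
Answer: -1728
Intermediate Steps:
L(T) = (3 + T)/T
-32*(52 + L(3)) = -32*(52 + (3 + 3)/3) = -32*(52 + (⅓)*6) = -32*(52 + 2) = -32*54 = -1728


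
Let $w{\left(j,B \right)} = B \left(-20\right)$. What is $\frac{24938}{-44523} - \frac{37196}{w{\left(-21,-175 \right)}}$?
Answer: $- \frac{435840127}{38957625} \approx -11.188$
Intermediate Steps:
$w{\left(j,B \right)} = - 20 B$
$\frac{24938}{-44523} - \frac{37196}{w{\left(-21,-175 \right)}} = \frac{24938}{-44523} - \frac{37196}{\left(-20\right) \left(-175\right)} = 24938 \left(- \frac{1}{44523}\right) - \frac{37196}{3500} = - \frac{24938}{44523} - \frac{9299}{875} = - \frac{435840127}{38957625}$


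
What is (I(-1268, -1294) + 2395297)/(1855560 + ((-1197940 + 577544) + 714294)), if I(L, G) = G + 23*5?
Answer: 1197059/974729 ≈ 1.2281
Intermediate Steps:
I(L, G) = 115 + G (I(L, G) = G + 115 = 115 + G)
(I(-1268, -1294) + 2395297)/(1855560 + ((-1197940 + 577544) + 714294)) = ((115 - 1294) + 2395297)/(1855560 + ((-1197940 + 577544) + 714294)) = (-1179 + 2395297)/(1855560 + (-620396 + 714294)) = 2394118/(1855560 + 93898) = 2394118/1949458 = 2394118*(1/1949458) = 1197059/974729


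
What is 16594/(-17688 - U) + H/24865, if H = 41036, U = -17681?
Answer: -412322558/174055 ≈ -2368.9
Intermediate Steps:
16594/(-17688 - U) + H/24865 = 16594/(-17688 - 1*(-17681)) + 41036/24865 = 16594/(-17688 + 17681) + 41036*(1/24865) = 16594/(-7) + 41036/24865 = 16594*(-⅐) + 41036/24865 = -16594/7 + 41036/24865 = -412322558/174055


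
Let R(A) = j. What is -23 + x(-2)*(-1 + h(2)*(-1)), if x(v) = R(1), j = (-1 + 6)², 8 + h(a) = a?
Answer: 102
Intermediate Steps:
h(a) = -8 + a
j = 25 (j = 5² = 25)
R(A) = 25
x(v) = 25
-23 + x(-2)*(-1 + h(2)*(-1)) = -23 + 25*(-1 + (-8 + 2)*(-1)) = -23 + 25*(-1 - 6*(-1)) = -23 + 25*(-1 + 6) = -23 + 25*5 = -23 + 125 = 102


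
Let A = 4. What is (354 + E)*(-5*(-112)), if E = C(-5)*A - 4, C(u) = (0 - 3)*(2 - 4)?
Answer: 209440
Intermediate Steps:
C(u) = 6 (C(u) = -3*(-2) = 6)
E = 20 (E = 6*4 - 4 = 24 - 4 = 20)
(354 + E)*(-5*(-112)) = (354 + 20)*(-5*(-112)) = 374*560 = 209440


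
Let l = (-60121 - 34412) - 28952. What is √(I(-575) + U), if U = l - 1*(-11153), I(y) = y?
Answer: I*√112907 ≈ 336.02*I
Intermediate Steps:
l = -123485 (l = -94533 - 28952 = -123485)
U = -112332 (U = -123485 - 1*(-11153) = -123485 + 11153 = -112332)
√(I(-575) + U) = √(-575 - 112332) = √(-112907) = I*√112907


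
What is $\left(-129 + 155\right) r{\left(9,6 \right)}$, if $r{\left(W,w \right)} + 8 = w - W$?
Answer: $-286$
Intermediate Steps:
$r{\left(W,w \right)} = -8 + w - W$ ($r{\left(W,w \right)} = -8 - \left(W - w\right) = -8 + w - W$)
$\left(-129 + 155\right) r{\left(9,6 \right)} = \left(-129 + 155\right) \left(-8 + 6 - 9\right) = 26 \left(-8 + 6 - 9\right) = 26 \left(-11\right) = -286$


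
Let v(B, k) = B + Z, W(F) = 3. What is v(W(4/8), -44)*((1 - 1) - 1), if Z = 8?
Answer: -11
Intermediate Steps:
v(B, k) = 8 + B (v(B, k) = B + 8 = 8 + B)
v(W(4/8), -44)*((1 - 1) - 1) = (8 + 3)*((1 - 1) - 1) = 11*(0 - 1) = 11*(-1) = -11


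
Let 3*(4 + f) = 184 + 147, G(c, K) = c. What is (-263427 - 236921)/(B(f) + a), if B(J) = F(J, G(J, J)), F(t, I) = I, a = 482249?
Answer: -750522/723533 ≈ -1.0373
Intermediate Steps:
f = 319/3 (f = -4 + (184 + 147)/3 = -4 + (⅓)*331 = -4 + 331/3 = 319/3 ≈ 106.33)
B(J) = J
(-263427 - 236921)/(B(f) + a) = (-263427 - 236921)/(319/3 + 482249) = -500348/1447066/3 = -500348*3/1447066 = -750522/723533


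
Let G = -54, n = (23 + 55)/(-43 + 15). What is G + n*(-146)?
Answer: 2469/7 ≈ 352.71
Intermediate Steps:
n = -39/14 (n = 78/(-28) = 78*(-1/28) = -39/14 ≈ -2.7857)
G + n*(-146) = -54 - 39/14*(-146) = -54 + 2847/7 = 2469/7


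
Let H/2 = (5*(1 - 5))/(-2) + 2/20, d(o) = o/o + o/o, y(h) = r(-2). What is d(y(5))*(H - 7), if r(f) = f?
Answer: 132/5 ≈ 26.400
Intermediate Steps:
y(h) = -2
d(o) = 2 (d(o) = 1 + 1 = 2)
H = 101/5 (H = 2*((5*(1 - 5))/(-2) + 2/20) = 2*((5*(-4))*(-1/2) + 2*(1/20)) = 2*(-20*(-1/2) + 1/10) = 2*(10 + 1/10) = 2*(101/10) = 101/5 ≈ 20.200)
d(y(5))*(H - 7) = 2*(101/5 - 7) = 2*(66/5) = 132/5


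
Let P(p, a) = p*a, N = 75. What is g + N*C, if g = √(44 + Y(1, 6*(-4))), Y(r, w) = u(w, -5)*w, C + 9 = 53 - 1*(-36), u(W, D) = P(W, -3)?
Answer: 6000 + 2*I*√421 ≈ 6000.0 + 41.037*I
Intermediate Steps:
P(p, a) = a*p
u(W, D) = -3*W
C = 80 (C = -9 + (53 - 1*(-36)) = -9 + (53 + 36) = -9 + 89 = 80)
Y(r, w) = -3*w² (Y(r, w) = (-3*w)*w = -3*w²)
g = 2*I*√421 (g = √(44 - 3*(6*(-4))²) = √(44 - 3*(-24)²) = √(44 - 3*576) = √(44 - 1728) = √(-1684) = 2*I*√421 ≈ 41.037*I)
g + N*C = 2*I*√421 + 75*80 = 2*I*√421 + 6000 = 6000 + 2*I*√421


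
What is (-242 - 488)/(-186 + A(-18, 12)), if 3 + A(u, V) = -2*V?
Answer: 730/213 ≈ 3.4272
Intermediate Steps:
A(u, V) = -3 - 2*V
(-242 - 488)/(-186 + A(-18, 12)) = (-242 - 488)/(-186 + (-3 - 2*12)) = -730/(-186 + (-3 - 24)) = -730/(-186 - 27) = -730/(-213) = -730*(-1/213) = 730/213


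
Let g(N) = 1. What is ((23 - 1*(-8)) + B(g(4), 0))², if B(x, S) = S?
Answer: 961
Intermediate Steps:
((23 - 1*(-8)) + B(g(4), 0))² = ((23 - 1*(-8)) + 0)² = ((23 + 8) + 0)² = (31 + 0)² = 31² = 961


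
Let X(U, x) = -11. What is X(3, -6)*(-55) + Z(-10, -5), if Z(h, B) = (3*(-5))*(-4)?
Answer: 665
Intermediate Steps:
Z(h, B) = 60 (Z(h, B) = -15*(-4) = 60)
X(3, -6)*(-55) + Z(-10, -5) = -11*(-55) + 60 = 605 + 60 = 665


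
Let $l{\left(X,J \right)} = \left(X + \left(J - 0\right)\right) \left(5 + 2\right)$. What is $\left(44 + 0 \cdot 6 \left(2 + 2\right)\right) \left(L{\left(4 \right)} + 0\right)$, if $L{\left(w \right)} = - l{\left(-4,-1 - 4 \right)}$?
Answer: $2772$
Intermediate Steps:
$l{\left(X,J \right)} = 7 J + 7 X$ ($l{\left(X,J \right)} = \left(X + \left(J + 0\right)\right) 7 = \left(X + J\right) 7 = \left(J + X\right) 7 = 7 J + 7 X$)
$L{\left(w \right)} = 63$ ($L{\left(w \right)} = - (7 \left(-1 - 4\right) + 7 \left(-4\right)) = - (7 \left(-5\right) - 28) = - (-35 - 28) = \left(-1\right) \left(-63\right) = 63$)
$\left(44 + 0 \cdot 6 \left(2 + 2\right)\right) \left(L{\left(4 \right)} + 0\right) = \left(44 + 0 \cdot 6 \left(2 + 2\right)\right) \left(63 + 0\right) = \left(44 + 0 \cdot 6 \cdot 4\right) 63 = \left(44 + 0 \cdot 24\right) 63 = \left(44 + 0\right) 63 = 44 \cdot 63 = 2772$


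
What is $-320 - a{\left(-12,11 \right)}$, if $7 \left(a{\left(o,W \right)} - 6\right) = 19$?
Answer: $- \frac{2301}{7} \approx -328.71$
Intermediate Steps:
$a{\left(o,W \right)} = \frac{61}{7}$ ($a{\left(o,W \right)} = 6 + \frac{1}{7} \cdot 19 = 6 + \frac{19}{7} = \frac{61}{7}$)
$-320 - a{\left(-12,11 \right)} = -320 - \frac{61}{7} = - \frac{2301}{7}$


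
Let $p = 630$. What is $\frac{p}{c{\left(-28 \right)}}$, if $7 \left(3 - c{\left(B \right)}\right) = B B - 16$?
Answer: $- \frac{490}{83} \approx -5.9036$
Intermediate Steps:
$c{\left(B \right)} = \frac{37}{7} - \frac{B^{2}}{7}$ ($c{\left(B \right)} = 3 - \frac{B B - 16}{7} = 3 - \frac{B^{2} - 16}{7} = 3 - \frac{-16 + B^{2}}{7} = 3 - \left(- \frac{16}{7} + \frac{B^{2}}{7}\right) = \frac{37}{7} - \frac{B^{2}}{7}$)
$\frac{p}{c{\left(-28 \right)}} = \frac{630}{\frac{37}{7} - \frac{\left(-28\right)^{2}}{7}} = \frac{630}{\frac{37}{7} - 112} = \frac{630}{- \frac{747}{7}} = 630 \left(- \frac{7}{747}\right) = - \frac{490}{83}$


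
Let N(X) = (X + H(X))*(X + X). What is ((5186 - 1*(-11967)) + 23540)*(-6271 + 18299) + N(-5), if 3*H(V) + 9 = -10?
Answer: 1468366552/3 ≈ 4.8946e+8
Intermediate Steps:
H(V) = -19/3 (H(V) = -3 + (⅓)*(-10) = -3 - 10/3 = -19/3)
N(X) = 2*X*(-19/3 + X) (N(X) = (X - 19/3)*(X + X) = (-19/3 + X)*(2*X) = 2*X*(-19/3 + X))
((5186 - 1*(-11967)) + 23540)*(-6271 + 18299) + N(-5) = ((5186 - 1*(-11967)) + 23540)*(-6271 + 18299) + (⅔)*(-5)*(-19 + 3*(-5)) = ((5186 + 11967) + 23540)*12028 + (⅔)*(-5)*(-19 - 15) = (17153 + 23540)*12028 + (⅔)*(-5)*(-34) = 40693*12028 + 340/3 = 489455404 + 340/3 = 1468366552/3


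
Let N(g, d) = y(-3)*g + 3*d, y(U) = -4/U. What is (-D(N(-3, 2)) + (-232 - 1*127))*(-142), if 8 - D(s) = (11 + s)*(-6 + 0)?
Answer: 63190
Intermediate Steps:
N(g, d) = 3*d + 4*g/3 (N(g, d) = (-4/(-3))*g + 3*d = (-4*(-⅓))*g + 3*d = 4*g/3 + 3*d = 3*d + 4*g/3)
D(s) = 74 + 6*s (D(s) = 8 - (11 + s)*(-6 + 0) = 8 - (11 + s)*(-6) = 8 - (-66 - 6*s) = 8 + (66 + 6*s) = 74 + 6*s)
(-D(N(-3, 2)) + (-232 - 1*127))*(-142) = (-(74 + 6*(3*2 + (4/3)*(-3))) + (-232 - 1*127))*(-142) = (-(74 + 6*(6 - 4)) + (-232 - 127))*(-142) = (-(74 + 6*2) - 359)*(-142) = (-(74 + 12) - 359)*(-142) = (-1*86 - 359)*(-142) = (-86 - 359)*(-142) = -445*(-142) = 63190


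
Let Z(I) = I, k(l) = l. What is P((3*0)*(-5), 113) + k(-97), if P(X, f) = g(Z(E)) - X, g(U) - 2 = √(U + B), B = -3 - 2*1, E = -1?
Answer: -95 + I*√6 ≈ -95.0 + 2.4495*I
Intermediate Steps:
B = -5 (B = -3 - 2 = -5)
g(U) = 2 + √(-5 + U) (g(U) = 2 + √(U - 5) = 2 + √(-5 + U))
P(X, f) = 2 - X + I*√6 (P(X, f) = (2 + √(-5 - 1)) - X = (2 + √(-6)) - X = (2 + I*√6) - X = 2 - X + I*√6)
P((3*0)*(-5), 113) + k(-97) = (2 - 3*0*(-5) + I*√6) - 97 = (2 - 0*(-5) + I*√6) - 97 = (2 - 1*0 + I*√6) - 97 = (2 + 0 + I*√6) - 97 = (2 + I*√6) - 97 = -95 + I*√6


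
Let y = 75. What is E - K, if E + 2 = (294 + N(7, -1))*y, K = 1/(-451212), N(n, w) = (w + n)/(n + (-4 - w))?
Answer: 9999083527/451212 ≈ 22161.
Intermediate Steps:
N(n, w) = (n + w)/(-4 + n - w)
K = -1/451212 ≈ -2.2163e-6
E = 44321/2 (E = -2 + (294 + (-1*7 - 1*(-1))/(4 - 1 - 1*7))*75 = -2 + (294 + (-7 + 1)/(4 - 1 - 7))*75 = -2 + (294 - 6/(-4))*75 = -2 + (294 - ¼*(-6))*75 = -2 + (294 + 3/2)*75 = -2 + (591/2)*75 = -2 + 44325/2 = 44321/2 ≈ 22161.)
E - K = 44321/2 - 1*(-1/451212) = 44321/2 + 1/451212 = 9999083527/451212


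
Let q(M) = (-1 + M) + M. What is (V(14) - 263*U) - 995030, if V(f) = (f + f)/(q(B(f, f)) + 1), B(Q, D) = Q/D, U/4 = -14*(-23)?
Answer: -1333760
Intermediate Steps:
U = 1288 (U = 4*(-14*(-23)) = 4*322 = 1288)
q(M) = -1 + 2*M
V(f) = f (V(f) = (f + f)/((-1 + 2*(f/f)) + 1) = (2*f)/((-1 + 2*1) + 1) = (2*f)/((-1 + 2) + 1) = (2*f)/(1 + 1) = (2*f)/2 = (2*f)*(1/2) = f)
(V(14) - 263*U) - 995030 = (14 - 263*1288) - 995030 = (14 - 338744) - 995030 = -338730 - 995030 = -1333760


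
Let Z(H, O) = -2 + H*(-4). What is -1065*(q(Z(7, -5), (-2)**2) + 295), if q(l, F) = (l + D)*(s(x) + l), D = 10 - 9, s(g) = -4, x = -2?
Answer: -1364265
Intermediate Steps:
D = 1
Z(H, O) = -2 - 4*H
q(l, F) = (1 + l)*(-4 + l) (q(l, F) = (l + 1)*(-4 + l) = (1 + l)*(-4 + l))
-1065*(q(Z(7, -5), (-2)**2) + 295) = -1065*((-4 + (-2 - 4*7)**2 - 3*(-2 - 4*7)) + 295) = -1065*((-4 + (-2 - 28)**2 - 3*(-2 - 28)) + 295) = -1065*((-4 + (-30)**2 - 3*(-30)) + 295) = -1065*((-4 + 900 + 90) + 295) = -1065*(986 + 295) = -1065*1281 = -1364265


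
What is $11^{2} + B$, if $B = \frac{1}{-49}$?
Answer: $\frac{5928}{49} \approx 120.98$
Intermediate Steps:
$B = - \frac{1}{49} \approx -0.020408$
$11^{2} + B = 11^{2} - \frac{1}{49} = 121 - \frac{1}{49} = \frac{5928}{49}$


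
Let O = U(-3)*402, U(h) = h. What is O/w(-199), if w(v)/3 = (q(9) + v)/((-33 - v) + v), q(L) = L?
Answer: -6633/95 ≈ -69.821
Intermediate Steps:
O = -1206 (O = -3*402 = -1206)
w(v) = -9/11 - v/11 (w(v) = 3*((9 + v)/((-33 - v) + v)) = 3*((9 + v)/(-33)) = 3*((9 + v)*(-1/33)) = 3*(-3/11 - v/33) = -9/11 - v/11)
O/w(-199) = -1206/(-9/11 - 1/11*(-199)) = -1206/(-9/11 + 199/11) = -1206/190/11 = -1206*11/190 = -6633/95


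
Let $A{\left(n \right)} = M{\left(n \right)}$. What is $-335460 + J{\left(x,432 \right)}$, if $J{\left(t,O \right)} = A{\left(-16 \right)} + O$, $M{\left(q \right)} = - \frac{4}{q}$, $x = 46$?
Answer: $- \frac{1340111}{4} \approx -3.3503 \cdot 10^{5}$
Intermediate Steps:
$A{\left(n \right)} = - \frac{4}{n}$
$J{\left(t,O \right)} = \frac{1}{4} + O$ ($J{\left(t,O \right)} = - \frac{4}{-16} + O = \left(-4\right) \left(- \frac{1}{16}\right) + O = \frac{1}{4} + O$)
$-335460 + J{\left(x,432 \right)} = -335460 + \left(\frac{1}{4} + 432\right) = -335460 + \frac{1729}{4} = - \frac{1340111}{4}$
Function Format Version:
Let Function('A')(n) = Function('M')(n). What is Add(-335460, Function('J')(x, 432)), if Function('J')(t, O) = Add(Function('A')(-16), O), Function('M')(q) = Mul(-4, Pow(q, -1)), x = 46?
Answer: Rational(-1340111, 4) ≈ -3.3503e+5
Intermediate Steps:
Function('A')(n) = Mul(-4, Pow(n, -1))
Function('J')(t, O) = Add(Rational(1, 4), O) (Function('J')(t, O) = Add(Mul(-4, Pow(-16, -1)), O) = Add(Mul(-4, Rational(-1, 16)), O) = Add(Rational(1, 4), O))
Add(-335460, Function('J')(x, 432)) = Add(-335460, Add(Rational(1, 4), 432)) = Add(-335460, Rational(1729, 4)) = Rational(-1340111, 4)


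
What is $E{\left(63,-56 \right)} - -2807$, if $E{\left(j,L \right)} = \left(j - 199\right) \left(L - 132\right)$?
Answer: $28375$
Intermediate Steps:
$E{\left(j,L \right)} = \left(-199 + j\right) \left(-132 + L\right)$
$E{\left(63,-56 \right)} - -2807 = \left(26268 - -11144 - 8316 - 3528\right) - -2807 = \left(26268 + 11144 - 8316 - 3528\right) + 2807 = 25568 + 2807 = 28375$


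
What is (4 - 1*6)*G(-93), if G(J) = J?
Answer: 186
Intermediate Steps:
(4 - 1*6)*G(-93) = (4 - 1*6)*(-93) = (4 - 6)*(-93) = -2*(-93) = 186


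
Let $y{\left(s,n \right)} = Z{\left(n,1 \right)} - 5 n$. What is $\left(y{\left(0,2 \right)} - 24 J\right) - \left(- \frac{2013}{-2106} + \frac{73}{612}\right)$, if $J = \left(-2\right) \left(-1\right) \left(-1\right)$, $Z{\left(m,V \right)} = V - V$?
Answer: $\frac{881323}{23868} \approx 36.925$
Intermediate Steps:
$Z{\left(m,V \right)} = 0$
$J = -2$ ($J = 2 \left(-1\right) = -2$)
$y{\left(s,n \right)} = - 5 n$ ($y{\left(s,n \right)} = 0 - 5 n = - 5 n$)
$\left(y{\left(0,2 \right)} - 24 J\right) - \left(- \frac{2013}{-2106} + \frac{73}{612}\right) = \left(\left(-5\right) 2 - -48\right) - \left(- \frac{2013}{-2106} + \frac{73}{612}\right) = \left(-10 + 48\right) - \left(\left(-2013\right) \left(- \frac{1}{2106}\right) + 73 \cdot \frac{1}{612}\right) = 38 - \left(\frac{671}{702} + \frac{73}{612}\right) = 38 - \frac{25661}{23868} = \frac{881323}{23868}$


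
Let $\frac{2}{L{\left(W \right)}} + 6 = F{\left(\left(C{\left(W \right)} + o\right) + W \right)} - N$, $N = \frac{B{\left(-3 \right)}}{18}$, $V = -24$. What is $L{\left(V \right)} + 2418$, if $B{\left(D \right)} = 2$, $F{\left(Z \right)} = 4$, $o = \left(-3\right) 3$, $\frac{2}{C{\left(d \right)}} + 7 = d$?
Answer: $\frac{45924}{19} \approx 2417.1$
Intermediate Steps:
$C{\left(d \right)} = \frac{2}{-7 + d}$
$o = -9$
$N = \frac{1}{9}$ ($N = \frac{2}{18} = 2 \cdot \frac{1}{18} = \frac{1}{9} \approx 0.11111$)
$L{\left(W \right)} = - \frac{18}{19}$ ($L{\left(W \right)} = \frac{2}{-6 + \left(4 - \frac{1}{9}\right)} = \frac{2}{-6 + \frac{35}{9}} = \frac{2}{- \frac{19}{9}} = 2 \left(- \frac{9}{19}\right) = - \frac{18}{19}$)
$L{\left(V \right)} + 2418 = - \frac{18}{19} + 2418 = \frac{45924}{19}$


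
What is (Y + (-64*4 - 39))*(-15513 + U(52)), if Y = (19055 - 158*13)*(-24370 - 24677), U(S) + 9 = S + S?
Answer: 12856273736956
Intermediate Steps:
U(S) = -9 + 2*S (U(S) = -9 + (S + S) = -9 + 2*S)
Y = -833848047 (Y = (19055 - 2054)*(-49047) = 17001*(-49047) = -833848047)
(Y + (-64*4 - 39))*(-15513 + U(52)) = (-833848047 + (-64*4 - 39))*(-15513 + (-9 + 2*52)) = (-833848047 + (-256 - 39))*(-15513 + (-9 + 104)) = (-833848047 - 295)*(-15513 + 95) = -833848342*(-15418) = 12856273736956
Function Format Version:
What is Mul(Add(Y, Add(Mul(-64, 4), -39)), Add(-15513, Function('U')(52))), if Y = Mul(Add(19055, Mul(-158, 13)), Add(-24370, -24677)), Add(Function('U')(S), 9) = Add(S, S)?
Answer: 12856273736956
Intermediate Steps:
Function('U')(S) = Add(-9, Mul(2, S)) (Function('U')(S) = Add(-9, Add(S, S)) = Add(-9, Mul(2, S)))
Y = -833848047 (Y = Mul(Add(19055, -2054), -49047) = Mul(17001, -49047) = -833848047)
Mul(Add(Y, Add(Mul(-64, 4), -39)), Add(-15513, Function('U')(52))) = Mul(Add(-833848047, Add(Mul(-64, 4), -39)), Add(-15513, Add(-9, Mul(2, 52)))) = Mul(Add(-833848047, Add(-256, -39)), Add(-15513, Add(-9, 104))) = Mul(Add(-833848047, -295), Add(-15513, 95)) = Mul(-833848342, -15418) = 12856273736956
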